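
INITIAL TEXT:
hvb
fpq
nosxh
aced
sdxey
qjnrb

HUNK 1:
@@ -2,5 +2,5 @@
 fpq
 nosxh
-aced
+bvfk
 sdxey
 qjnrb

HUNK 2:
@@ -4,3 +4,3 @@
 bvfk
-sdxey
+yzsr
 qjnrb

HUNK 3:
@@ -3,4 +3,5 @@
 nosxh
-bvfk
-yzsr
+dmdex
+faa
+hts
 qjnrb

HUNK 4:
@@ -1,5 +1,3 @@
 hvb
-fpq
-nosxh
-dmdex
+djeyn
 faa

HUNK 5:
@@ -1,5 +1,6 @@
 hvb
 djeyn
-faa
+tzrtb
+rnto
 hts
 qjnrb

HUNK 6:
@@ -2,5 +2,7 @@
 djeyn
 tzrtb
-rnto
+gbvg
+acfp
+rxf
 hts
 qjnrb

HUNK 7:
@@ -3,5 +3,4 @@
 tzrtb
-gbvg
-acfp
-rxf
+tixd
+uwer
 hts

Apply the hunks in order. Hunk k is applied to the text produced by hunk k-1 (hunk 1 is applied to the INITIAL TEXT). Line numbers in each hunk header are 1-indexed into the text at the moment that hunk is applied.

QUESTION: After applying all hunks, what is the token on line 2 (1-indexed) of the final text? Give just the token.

Answer: djeyn

Derivation:
Hunk 1: at line 2 remove [aced] add [bvfk] -> 6 lines: hvb fpq nosxh bvfk sdxey qjnrb
Hunk 2: at line 4 remove [sdxey] add [yzsr] -> 6 lines: hvb fpq nosxh bvfk yzsr qjnrb
Hunk 3: at line 3 remove [bvfk,yzsr] add [dmdex,faa,hts] -> 7 lines: hvb fpq nosxh dmdex faa hts qjnrb
Hunk 4: at line 1 remove [fpq,nosxh,dmdex] add [djeyn] -> 5 lines: hvb djeyn faa hts qjnrb
Hunk 5: at line 1 remove [faa] add [tzrtb,rnto] -> 6 lines: hvb djeyn tzrtb rnto hts qjnrb
Hunk 6: at line 2 remove [rnto] add [gbvg,acfp,rxf] -> 8 lines: hvb djeyn tzrtb gbvg acfp rxf hts qjnrb
Hunk 7: at line 3 remove [gbvg,acfp,rxf] add [tixd,uwer] -> 7 lines: hvb djeyn tzrtb tixd uwer hts qjnrb
Final line 2: djeyn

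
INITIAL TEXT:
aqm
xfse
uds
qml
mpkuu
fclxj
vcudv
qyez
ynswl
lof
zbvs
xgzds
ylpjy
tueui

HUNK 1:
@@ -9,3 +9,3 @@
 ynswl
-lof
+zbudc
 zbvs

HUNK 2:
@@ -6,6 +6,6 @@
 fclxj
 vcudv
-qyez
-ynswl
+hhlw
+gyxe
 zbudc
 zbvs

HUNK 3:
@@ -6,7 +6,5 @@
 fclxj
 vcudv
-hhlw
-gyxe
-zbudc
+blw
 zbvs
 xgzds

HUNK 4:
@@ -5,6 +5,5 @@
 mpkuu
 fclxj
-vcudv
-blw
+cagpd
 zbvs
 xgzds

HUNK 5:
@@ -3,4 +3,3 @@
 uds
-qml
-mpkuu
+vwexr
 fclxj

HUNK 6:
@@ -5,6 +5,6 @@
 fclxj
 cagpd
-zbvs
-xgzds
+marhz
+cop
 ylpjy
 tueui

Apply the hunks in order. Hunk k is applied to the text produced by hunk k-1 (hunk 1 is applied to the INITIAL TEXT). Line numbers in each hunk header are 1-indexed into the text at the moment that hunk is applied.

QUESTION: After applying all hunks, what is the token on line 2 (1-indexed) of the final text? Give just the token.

Answer: xfse

Derivation:
Hunk 1: at line 9 remove [lof] add [zbudc] -> 14 lines: aqm xfse uds qml mpkuu fclxj vcudv qyez ynswl zbudc zbvs xgzds ylpjy tueui
Hunk 2: at line 6 remove [qyez,ynswl] add [hhlw,gyxe] -> 14 lines: aqm xfse uds qml mpkuu fclxj vcudv hhlw gyxe zbudc zbvs xgzds ylpjy tueui
Hunk 3: at line 6 remove [hhlw,gyxe,zbudc] add [blw] -> 12 lines: aqm xfse uds qml mpkuu fclxj vcudv blw zbvs xgzds ylpjy tueui
Hunk 4: at line 5 remove [vcudv,blw] add [cagpd] -> 11 lines: aqm xfse uds qml mpkuu fclxj cagpd zbvs xgzds ylpjy tueui
Hunk 5: at line 3 remove [qml,mpkuu] add [vwexr] -> 10 lines: aqm xfse uds vwexr fclxj cagpd zbvs xgzds ylpjy tueui
Hunk 6: at line 5 remove [zbvs,xgzds] add [marhz,cop] -> 10 lines: aqm xfse uds vwexr fclxj cagpd marhz cop ylpjy tueui
Final line 2: xfse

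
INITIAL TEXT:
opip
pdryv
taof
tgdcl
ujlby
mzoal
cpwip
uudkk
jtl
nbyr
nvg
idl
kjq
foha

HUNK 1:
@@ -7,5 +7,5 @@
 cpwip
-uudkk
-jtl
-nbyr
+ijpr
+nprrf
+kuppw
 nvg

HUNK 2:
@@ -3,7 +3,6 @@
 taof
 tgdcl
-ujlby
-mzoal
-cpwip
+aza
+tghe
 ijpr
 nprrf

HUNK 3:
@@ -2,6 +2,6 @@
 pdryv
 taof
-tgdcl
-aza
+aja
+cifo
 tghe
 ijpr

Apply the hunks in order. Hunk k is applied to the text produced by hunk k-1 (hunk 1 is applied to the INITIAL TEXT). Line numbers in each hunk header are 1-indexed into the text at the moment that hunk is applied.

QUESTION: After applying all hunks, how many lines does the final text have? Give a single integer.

Answer: 13

Derivation:
Hunk 1: at line 7 remove [uudkk,jtl,nbyr] add [ijpr,nprrf,kuppw] -> 14 lines: opip pdryv taof tgdcl ujlby mzoal cpwip ijpr nprrf kuppw nvg idl kjq foha
Hunk 2: at line 3 remove [ujlby,mzoal,cpwip] add [aza,tghe] -> 13 lines: opip pdryv taof tgdcl aza tghe ijpr nprrf kuppw nvg idl kjq foha
Hunk 3: at line 2 remove [tgdcl,aza] add [aja,cifo] -> 13 lines: opip pdryv taof aja cifo tghe ijpr nprrf kuppw nvg idl kjq foha
Final line count: 13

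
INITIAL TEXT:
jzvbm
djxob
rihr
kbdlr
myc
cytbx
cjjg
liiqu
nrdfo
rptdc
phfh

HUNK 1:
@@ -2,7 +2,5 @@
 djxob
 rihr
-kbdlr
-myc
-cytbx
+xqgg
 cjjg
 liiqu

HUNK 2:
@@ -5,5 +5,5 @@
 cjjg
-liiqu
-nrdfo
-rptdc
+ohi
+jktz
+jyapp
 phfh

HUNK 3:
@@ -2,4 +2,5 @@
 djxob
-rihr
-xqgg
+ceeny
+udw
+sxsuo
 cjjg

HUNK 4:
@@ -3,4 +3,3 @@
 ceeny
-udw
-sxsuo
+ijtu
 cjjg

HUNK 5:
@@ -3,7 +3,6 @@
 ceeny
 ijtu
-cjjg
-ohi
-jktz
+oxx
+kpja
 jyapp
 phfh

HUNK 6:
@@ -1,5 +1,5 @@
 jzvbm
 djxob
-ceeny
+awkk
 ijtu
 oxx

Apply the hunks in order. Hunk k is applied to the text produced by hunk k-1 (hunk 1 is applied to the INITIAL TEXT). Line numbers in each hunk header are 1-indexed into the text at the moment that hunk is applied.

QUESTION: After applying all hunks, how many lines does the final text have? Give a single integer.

Answer: 8

Derivation:
Hunk 1: at line 2 remove [kbdlr,myc,cytbx] add [xqgg] -> 9 lines: jzvbm djxob rihr xqgg cjjg liiqu nrdfo rptdc phfh
Hunk 2: at line 5 remove [liiqu,nrdfo,rptdc] add [ohi,jktz,jyapp] -> 9 lines: jzvbm djxob rihr xqgg cjjg ohi jktz jyapp phfh
Hunk 3: at line 2 remove [rihr,xqgg] add [ceeny,udw,sxsuo] -> 10 lines: jzvbm djxob ceeny udw sxsuo cjjg ohi jktz jyapp phfh
Hunk 4: at line 3 remove [udw,sxsuo] add [ijtu] -> 9 lines: jzvbm djxob ceeny ijtu cjjg ohi jktz jyapp phfh
Hunk 5: at line 3 remove [cjjg,ohi,jktz] add [oxx,kpja] -> 8 lines: jzvbm djxob ceeny ijtu oxx kpja jyapp phfh
Hunk 6: at line 1 remove [ceeny] add [awkk] -> 8 lines: jzvbm djxob awkk ijtu oxx kpja jyapp phfh
Final line count: 8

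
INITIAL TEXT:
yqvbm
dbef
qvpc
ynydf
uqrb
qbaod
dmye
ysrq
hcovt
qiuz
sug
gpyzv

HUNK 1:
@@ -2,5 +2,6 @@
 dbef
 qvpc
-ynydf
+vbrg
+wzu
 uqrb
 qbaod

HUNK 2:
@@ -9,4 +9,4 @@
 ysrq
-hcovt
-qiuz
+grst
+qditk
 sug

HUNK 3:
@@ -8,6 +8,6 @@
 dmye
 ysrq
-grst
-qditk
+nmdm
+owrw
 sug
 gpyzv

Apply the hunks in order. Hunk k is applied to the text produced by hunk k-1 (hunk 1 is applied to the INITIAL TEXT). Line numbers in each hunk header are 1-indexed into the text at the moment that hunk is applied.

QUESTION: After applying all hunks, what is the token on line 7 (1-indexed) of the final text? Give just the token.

Hunk 1: at line 2 remove [ynydf] add [vbrg,wzu] -> 13 lines: yqvbm dbef qvpc vbrg wzu uqrb qbaod dmye ysrq hcovt qiuz sug gpyzv
Hunk 2: at line 9 remove [hcovt,qiuz] add [grst,qditk] -> 13 lines: yqvbm dbef qvpc vbrg wzu uqrb qbaod dmye ysrq grst qditk sug gpyzv
Hunk 3: at line 8 remove [grst,qditk] add [nmdm,owrw] -> 13 lines: yqvbm dbef qvpc vbrg wzu uqrb qbaod dmye ysrq nmdm owrw sug gpyzv
Final line 7: qbaod

Answer: qbaod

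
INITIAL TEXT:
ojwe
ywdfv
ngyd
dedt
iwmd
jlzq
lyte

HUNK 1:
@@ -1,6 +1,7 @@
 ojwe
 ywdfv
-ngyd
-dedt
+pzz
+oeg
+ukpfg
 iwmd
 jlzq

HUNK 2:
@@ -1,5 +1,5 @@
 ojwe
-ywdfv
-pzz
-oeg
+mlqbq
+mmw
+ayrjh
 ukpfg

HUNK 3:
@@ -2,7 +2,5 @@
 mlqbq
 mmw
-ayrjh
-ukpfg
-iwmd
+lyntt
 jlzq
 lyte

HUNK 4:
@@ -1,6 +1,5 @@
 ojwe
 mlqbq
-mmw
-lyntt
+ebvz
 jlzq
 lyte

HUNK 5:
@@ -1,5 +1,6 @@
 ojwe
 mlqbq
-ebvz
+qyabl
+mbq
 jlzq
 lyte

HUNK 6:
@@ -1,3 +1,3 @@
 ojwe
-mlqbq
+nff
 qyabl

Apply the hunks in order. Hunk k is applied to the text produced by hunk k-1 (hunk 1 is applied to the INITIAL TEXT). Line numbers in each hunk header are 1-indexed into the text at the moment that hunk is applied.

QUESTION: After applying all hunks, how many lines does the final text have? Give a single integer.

Hunk 1: at line 1 remove [ngyd,dedt] add [pzz,oeg,ukpfg] -> 8 lines: ojwe ywdfv pzz oeg ukpfg iwmd jlzq lyte
Hunk 2: at line 1 remove [ywdfv,pzz,oeg] add [mlqbq,mmw,ayrjh] -> 8 lines: ojwe mlqbq mmw ayrjh ukpfg iwmd jlzq lyte
Hunk 3: at line 2 remove [ayrjh,ukpfg,iwmd] add [lyntt] -> 6 lines: ojwe mlqbq mmw lyntt jlzq lyte
Hunk 4: at line 1 remove [mmw,lyntt] add [ebvz] -> 5 lines: ojwe mlqbq ebvz jlzq lyte
Hunk 5: at line 1 remove [ebvz] add [qyabl,mbq] -> 6 lines: ojwe mlqbq qyabl mbq jlzq lyte
Hunk 6: at line 1 remove [mlqbq] add [nff] -> 6 lines: ojwe nff qyabl mbq jlzq lyte
Final line count: 6

Answer: 6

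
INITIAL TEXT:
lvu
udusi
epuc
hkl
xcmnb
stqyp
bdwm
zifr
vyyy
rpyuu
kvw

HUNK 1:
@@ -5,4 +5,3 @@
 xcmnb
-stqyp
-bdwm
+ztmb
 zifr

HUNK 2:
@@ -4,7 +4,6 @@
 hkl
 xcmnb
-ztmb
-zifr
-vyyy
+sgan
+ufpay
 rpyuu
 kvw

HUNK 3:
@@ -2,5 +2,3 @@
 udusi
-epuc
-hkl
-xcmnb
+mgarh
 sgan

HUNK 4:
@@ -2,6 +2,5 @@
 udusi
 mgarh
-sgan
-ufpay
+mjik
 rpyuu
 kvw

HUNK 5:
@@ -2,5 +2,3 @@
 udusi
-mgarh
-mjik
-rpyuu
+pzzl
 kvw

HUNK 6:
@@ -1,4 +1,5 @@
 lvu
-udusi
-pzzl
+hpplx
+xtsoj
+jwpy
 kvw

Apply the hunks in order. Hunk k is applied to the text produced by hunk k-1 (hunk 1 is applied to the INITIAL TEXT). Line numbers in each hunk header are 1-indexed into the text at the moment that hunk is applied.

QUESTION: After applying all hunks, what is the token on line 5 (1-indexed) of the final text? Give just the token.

Answer: kvw

Derivation:
Hunk 1: at line 5 remove [stqyp,bdwm] add [ztmb] -> 10 lines: lvu udusi epuc hkl xcmnb ztmb zifr vyyy rpyuu kvw
Hunk 2: at line 4 remove [ztmb,zifr,vyyy] add [sgan,ufpay] -> 9 lines: lvu udusi epuc hkl xcmnb sgan ufpay rpyuu kvw
Hunk 3: at line 2 remove [epuc,hkl,xcmnb] add [mgarh] -> 7 lines: lvu udusi mgarh sgan ufpay rpyuu kvw
Hunk 4: at line 2 remove [sgan,ufpay] add [mjik] -> 6 lines: lvu udusi mgarh mjik rpyuu kvw
Hunk 5: at line 2 remove [mgarh,mjik,rpyuu] add [pzzl] -> 4 lines: lvu udusi pzzl kvw
Hunk 6: at line 1 remove [udusi,pzzl] add [hpplx,xtsoj,jwpy] -> 5 lines: lvu hpplx xtsoj jwpy kvw
Final line 5: kvw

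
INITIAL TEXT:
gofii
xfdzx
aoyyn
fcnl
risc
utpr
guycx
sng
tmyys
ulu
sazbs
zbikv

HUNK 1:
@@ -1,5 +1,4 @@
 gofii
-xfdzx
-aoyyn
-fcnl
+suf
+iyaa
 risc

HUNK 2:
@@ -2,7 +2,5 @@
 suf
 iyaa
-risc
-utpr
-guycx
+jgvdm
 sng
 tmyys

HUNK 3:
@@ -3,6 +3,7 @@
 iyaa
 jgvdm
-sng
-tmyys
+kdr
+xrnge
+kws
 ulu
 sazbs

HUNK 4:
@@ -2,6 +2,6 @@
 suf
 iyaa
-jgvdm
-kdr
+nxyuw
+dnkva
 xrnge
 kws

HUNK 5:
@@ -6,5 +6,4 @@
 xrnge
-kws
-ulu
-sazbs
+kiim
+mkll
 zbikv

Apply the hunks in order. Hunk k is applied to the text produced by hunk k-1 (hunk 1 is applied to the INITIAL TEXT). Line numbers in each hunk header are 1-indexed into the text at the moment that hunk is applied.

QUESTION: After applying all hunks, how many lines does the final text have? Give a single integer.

Answer: 9

Derivation:
Hunk 1: at line 1 remove [xfdzx,aoyyn,fcnl] add [suf,iyaa] -> 11 lines: gofii suf iyaa risc utpr guycx sng tmyys ulu sazbs zbikv
Hunk 2: at line 2 remove [risc,utpr,guycx] add [jgvdm] -> 9 lines: gofii suf iyaa jgvdm sng tmyys ulu sazbs zbikv
Hunk 3: at line 3 remove [sng,tmyys] add [kdr,xrnge,kws] -> 10 lines: gofii suf iyaa jgvdm kdr xrnge kws ulu sazbs zbikv
Hunk 4: at line 2 remove [jgvdm,kdr] add [nxyuw,dnkva] -> 10 lines: gofii suf iyaa nxyuw dnkva xrnge kws ulu sazbs zbikv
Hunk 5: at line 6 remove [kws,ulu,sazbs] add [kiim,mkll] -> 9 lines: gofii suf iyaa nxyuw dnkva xrnge kiim mkll zbikv
Final line count: 9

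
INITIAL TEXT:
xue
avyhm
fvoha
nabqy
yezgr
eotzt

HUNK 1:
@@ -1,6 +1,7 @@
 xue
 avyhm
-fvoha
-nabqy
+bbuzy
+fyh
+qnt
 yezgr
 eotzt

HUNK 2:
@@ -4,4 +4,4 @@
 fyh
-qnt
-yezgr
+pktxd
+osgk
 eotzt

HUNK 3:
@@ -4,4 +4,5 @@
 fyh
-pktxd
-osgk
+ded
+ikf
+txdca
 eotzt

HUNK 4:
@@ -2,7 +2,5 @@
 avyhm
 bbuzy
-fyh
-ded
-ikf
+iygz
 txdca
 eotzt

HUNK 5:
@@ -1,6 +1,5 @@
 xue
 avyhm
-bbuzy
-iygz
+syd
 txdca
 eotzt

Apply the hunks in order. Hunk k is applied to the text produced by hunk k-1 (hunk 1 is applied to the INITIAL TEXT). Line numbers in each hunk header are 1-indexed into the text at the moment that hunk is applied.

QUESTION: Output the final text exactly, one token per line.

Hunk 1: at line 1 remove [fvoha,nabqy] add [bbuzy,fyh,qnt] -> 7 lines: xue avyhm bbuzy fyh qnt yezgr eotzt
Hunk 2: at line 4 remove [qnt,yezgr] add [pktxd,osgk] -> 7 lines: xue avyhm bbuzy fyh pktxd osgk eotzt
Hunk 3: at line 4 remove [pktxd,osgk] add [ded,ikf,txdca] -> 8 lines: xue avyhm bbuzy fyh ded ikf txdca eotzt
Hunk 4: at line 2 remove [fyh,ded,ikf] add [iygz] -> 6 lines: xue avyhm bbuzy iygz txdca eotzt
Hunk 5: at line 1 remove [bbuzy,iygz] add [syd] -> 5 lines: xue avyhm syd txdca eotzt

Answer: xue
avyhm
syd
txdca
eotzt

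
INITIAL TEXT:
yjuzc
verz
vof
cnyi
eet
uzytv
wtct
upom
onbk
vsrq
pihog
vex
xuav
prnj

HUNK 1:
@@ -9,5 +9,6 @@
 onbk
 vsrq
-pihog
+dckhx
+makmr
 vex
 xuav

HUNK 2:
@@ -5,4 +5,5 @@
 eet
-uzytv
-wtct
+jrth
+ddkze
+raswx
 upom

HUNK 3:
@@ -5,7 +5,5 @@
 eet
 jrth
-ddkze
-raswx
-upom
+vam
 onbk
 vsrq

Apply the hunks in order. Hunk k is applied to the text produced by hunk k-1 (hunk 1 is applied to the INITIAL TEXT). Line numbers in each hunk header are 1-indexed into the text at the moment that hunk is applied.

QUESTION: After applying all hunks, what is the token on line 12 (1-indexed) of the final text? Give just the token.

Answer: vex

Derivation:
Hunk 1: at line 9 remove [pihog] add [dckhx,makmr] -> 15 lines: yjuzc verz vof cnyi eet uzytv wtct upom onbk vsrq dckhx makmr vex xuav prnj
Hunk 2: at line 5 remove [uzytv,wtct] add [jrth,ddkze,raswx] -> 16 lines: yjuzc verz vof cnyi eet jrth ddkze raswx upom onbk vsrq dckhx makmr vex xuav prnj
Hunk 3: at line 5 remove [ddkze,raswx,upom] add [vam] -> 14 lines: yjuzc verz vof cnyi eet jrth vam onbk vsrq dckhx makmr vex xuav prnj
Final line 12: vex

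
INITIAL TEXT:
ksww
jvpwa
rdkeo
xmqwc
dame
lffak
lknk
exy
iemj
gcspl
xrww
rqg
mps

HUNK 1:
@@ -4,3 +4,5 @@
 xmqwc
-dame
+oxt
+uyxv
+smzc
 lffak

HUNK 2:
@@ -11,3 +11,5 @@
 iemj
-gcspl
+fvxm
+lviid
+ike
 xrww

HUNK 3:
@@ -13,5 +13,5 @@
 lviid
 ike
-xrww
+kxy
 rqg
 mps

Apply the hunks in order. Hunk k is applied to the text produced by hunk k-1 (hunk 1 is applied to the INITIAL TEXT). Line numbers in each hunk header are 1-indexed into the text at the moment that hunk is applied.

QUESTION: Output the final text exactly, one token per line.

Answer: ksww
jvpwa
rdkeo
xmqwc
oxt
uyxv
smzc
lffak
lknk
exy
iemj
fvxm
lviid
ike
kxy
rqg
mps

Derivation:
Hunk 1: at line 4 remove [dame] add [oxt,uyxv,smzc] -> 15 lines: ksww jvpwa rdkeo xmqwc oxt uyxv smzc lffak lknk exy iemj gcspl xrww rqg mps
Hunk 2: at line 11 remove [gcspl] add [fvxm,lviid,ike] -> 17 lines: ksww jvpwa rdkeo xmqwc oxt uyxv smzc lffak lknk exy iemj fvxm lviid ike xrww rqg mps
Hunk 3: at line 13 remove [xrww] add [kxy] -> 17 lines: ksww jvpwa rdkeo xmqwc oxt uyxv smzc lffak lknk exy iemj fvxm lviid ike kxy rqg mps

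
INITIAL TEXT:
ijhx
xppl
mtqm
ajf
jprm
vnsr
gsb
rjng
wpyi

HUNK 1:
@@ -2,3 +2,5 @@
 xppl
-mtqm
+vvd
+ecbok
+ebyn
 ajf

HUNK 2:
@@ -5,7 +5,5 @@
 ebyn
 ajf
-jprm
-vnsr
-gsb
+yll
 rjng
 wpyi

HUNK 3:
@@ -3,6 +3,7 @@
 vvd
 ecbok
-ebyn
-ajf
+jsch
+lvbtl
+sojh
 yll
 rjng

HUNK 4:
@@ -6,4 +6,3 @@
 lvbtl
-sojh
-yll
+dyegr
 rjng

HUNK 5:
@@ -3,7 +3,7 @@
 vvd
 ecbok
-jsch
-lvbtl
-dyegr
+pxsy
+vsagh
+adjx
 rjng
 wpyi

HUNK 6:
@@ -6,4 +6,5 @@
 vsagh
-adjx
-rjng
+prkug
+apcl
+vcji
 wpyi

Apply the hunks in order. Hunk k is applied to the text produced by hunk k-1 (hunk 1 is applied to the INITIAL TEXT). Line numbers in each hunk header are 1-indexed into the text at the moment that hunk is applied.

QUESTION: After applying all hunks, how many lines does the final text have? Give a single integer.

Hunk 1: at line 2 remove [mtqm] add [vvd,ecbok,ebyn] -> 11 lines: ijhx xppl vvd ecbok ebyn ajf jprm vnsr gsb rjng wpyi
Hunk 2: at line 5 remove [jprm,vnsr,gsb] add [yll] -> 9 lines: ijhx xppl vvd ecbok ebyn ajf yll rjng wpyi
Hunk 3: at line 3 remove [ebyn,ajf] add [jsch,lvbtl,sojh] -> 10 lines: ijhx xppl vvd ecbok jsch lvbtl sojh yll rjng wpyi
Hunk 4: at line 6 remove [sojh,yll] add [dyegr] -> 9 lines: ijhx xppl vvd ecbok jsch lvbtl dyegr rjng wpyi
Hunk 5: at line 3 remove [jsch,lvbtl,dyegr] add [pxsy,vsagh,adjx] -> 9 lines: ijhx xppl vvd ecbok pxsy vsagh adjx rjng wpyi
Hunk 6: at line 6 remove [adjx,rjng] add [prkug,apcl,vcji] -> 10 lines: ijhx xppl vvd ecbok pxsy vsagh prkug apcl vcji wpyi
Final line count: 10

Answer: 10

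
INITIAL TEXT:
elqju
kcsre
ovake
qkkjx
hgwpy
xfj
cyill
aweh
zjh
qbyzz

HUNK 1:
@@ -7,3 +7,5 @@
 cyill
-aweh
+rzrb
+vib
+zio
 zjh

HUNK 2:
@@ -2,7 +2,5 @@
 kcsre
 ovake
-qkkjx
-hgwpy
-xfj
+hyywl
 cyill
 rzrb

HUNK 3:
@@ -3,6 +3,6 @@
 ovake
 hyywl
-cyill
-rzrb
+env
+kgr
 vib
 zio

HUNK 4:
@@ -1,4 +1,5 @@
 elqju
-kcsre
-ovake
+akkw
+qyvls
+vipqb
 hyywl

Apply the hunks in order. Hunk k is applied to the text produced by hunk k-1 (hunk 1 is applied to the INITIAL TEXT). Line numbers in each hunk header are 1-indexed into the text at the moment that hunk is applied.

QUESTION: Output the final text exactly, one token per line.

Answer: elqju
akkw
qyvls
vipqb
hyywl
env
kgr
vib
zio
zjh
qbyzz

Derivation:
Hunk 1: at line 7 remove [aweh] add [rzrb,vib,zio] -> 12 lines: elqju kcsre ovake qkkjx hgwpy xfj cyill rzrb vib zio zjh qbyzz
Hunk 2: at line 2 remove [qkkjx,hgwpy,xfj] add [hyywl] -> 10 lines: elqju kcsre ovake hyywl cyill rzrb vib zio zjh qbyzz
Hunk 3: at line 3 remove [cyill,rzrb] add [env,kgr] -> 10 lines: elqju kcsre ovake hyywl env kgr vib zio zjh qbyzz
Hunk 4: at line 1 remove [kcsre,ovake] add [akkw,qyvls,vipqb] -> 11 lines: elqju akkw qyvls vipqb hyywl env kgr vib zio zjh qbyzz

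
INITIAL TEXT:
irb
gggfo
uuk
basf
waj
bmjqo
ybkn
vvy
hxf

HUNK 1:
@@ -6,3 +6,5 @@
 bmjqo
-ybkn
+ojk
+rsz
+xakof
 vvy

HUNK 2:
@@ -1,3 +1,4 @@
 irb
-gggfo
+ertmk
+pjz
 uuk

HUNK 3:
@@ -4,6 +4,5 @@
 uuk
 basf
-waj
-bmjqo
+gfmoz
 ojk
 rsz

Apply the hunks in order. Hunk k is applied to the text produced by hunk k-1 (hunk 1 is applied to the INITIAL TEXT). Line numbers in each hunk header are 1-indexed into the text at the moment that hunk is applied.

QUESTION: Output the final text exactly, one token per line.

Hunk 1: at line 6 remove [ybkn] add [ojk,rsz,xakof] -> 11 lines: irb gggfo uuk basf waj bmjqo ojk rsz xakof vvy hxf
Hunk 2: at line 1 remove [gggfo] add [ertmk,pjz] -> 12 lines: irb ertmk pjz uuk basf waj bmjqo ojk rsz xakof vvy hxf
Hunk 3: at line 4 remove [waj,bmjqo] add [gfmoz] -> 11 lines: irb ertmk pjz uuk basf gfmoz ojk rsz xakof vvy hxf

Answer: irb
ertmk
pjz
uuk
basf
gfmoz
ojk
rsz
xakof
vvy
hxf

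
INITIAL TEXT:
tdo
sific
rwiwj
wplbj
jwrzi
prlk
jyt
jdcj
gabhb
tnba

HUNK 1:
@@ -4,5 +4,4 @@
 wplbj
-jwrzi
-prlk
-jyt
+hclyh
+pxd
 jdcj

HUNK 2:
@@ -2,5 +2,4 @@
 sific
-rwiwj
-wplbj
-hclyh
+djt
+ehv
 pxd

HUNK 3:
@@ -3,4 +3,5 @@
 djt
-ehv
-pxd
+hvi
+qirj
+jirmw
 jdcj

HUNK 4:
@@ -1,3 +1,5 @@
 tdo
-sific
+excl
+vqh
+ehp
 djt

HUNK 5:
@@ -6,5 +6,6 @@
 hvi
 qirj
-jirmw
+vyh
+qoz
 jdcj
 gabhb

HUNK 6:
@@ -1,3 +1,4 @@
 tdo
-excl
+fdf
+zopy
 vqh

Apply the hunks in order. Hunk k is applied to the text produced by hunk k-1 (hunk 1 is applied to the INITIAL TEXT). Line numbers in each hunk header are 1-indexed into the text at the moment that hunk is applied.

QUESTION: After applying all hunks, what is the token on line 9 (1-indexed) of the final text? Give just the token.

Hunk 1: at line 4 remove [jwrzi,prlk,jyt] add [hclyh,pxd] -> 9 lines: tdo sific rwiwj wplbj hclyh pxd jdcj gabhb tnba
Hunk 2: at line 2 remove [rwiwj,wplbj,hclyh] add [djt,ehv] -> 8 lines: tdo sific djt ehv pxd jdcj gabhb tnba
Hunk 3: at line 3 remove [ehv,pxd] add [hvi,qirj,jirmw] -> 9 lines: tdo sific djt hvi qirj jirmw jdcj gabhb tnba
Hunk 4: at line 1 remove [sific] add [excl,vqh,ehp] -> 11 lines: tdo excl vqh ehp djt hvi qirj jirmw jdcj gabhb tnba
Hunk 5: at line 6 remove [jirmw] add [vyh,qoz] -> 12 lines: tdo excl vqh ehp djt hvi qirj vyh qoz jdcj gabhb tnba
Hunk 6: at line 1 remove [excl] add [fdf,zopy] -> 13 lines: tdo fdf zopy vqh ehp djt hvi qirj vyh qoz jdcj gabhb tnba
Final line 9: vyh

Answer: vyh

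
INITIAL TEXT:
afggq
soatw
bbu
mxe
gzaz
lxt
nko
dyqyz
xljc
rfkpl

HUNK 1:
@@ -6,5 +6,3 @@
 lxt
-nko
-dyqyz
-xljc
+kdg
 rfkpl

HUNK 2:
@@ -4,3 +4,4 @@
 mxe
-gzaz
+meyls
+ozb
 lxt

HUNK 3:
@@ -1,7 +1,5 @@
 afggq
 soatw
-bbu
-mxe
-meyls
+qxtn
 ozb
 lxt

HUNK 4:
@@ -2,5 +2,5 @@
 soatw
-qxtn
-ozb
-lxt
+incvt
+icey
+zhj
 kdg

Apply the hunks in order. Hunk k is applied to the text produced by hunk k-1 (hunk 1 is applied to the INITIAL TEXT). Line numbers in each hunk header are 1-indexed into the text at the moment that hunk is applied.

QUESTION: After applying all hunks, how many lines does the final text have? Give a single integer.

Hunk 1: at line 6 remove [nko,dyqyz,xljc] add [kdg] -> 8 lines: afggq soatw bbu mxe gzaz lxt kdg rfkpl
Hunk 2: at line 4 remove [gzaz] add [meyls,ozb] -> 9 lines: afggq soatw bbu mxe meyls ozb lxt kdg rfkpl
Hunk 3: at line 1 remove [bbu,mxe,meyls] add [qxtn] -> 7 lines: afggq soatw qxtn ozb lxt kdg rfkpl
Hunk 4: at line 2 remove [qxtn,ozb,lxt] add [incvt,icey,zhj] -> 7 lines: afggq soatw incvt icey zhj kdg rfkpl
Final line count: 7

Answer: 7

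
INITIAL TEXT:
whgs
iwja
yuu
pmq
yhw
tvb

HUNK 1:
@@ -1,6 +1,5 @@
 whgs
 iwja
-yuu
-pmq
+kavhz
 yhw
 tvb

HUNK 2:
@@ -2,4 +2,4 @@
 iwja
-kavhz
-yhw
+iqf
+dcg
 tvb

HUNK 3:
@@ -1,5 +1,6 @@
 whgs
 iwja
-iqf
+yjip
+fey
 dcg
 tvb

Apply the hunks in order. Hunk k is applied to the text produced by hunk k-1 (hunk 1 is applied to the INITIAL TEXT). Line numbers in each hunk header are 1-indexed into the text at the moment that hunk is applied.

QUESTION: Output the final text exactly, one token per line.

Answer: whgs
iwja
yjip
fey
dcg
tvb

Derivation:
Hunk 1: at line 1 remove [yuu,pmq] add [kavhz] -> 5 lines: whgs iwja kavhz yhw tvb
Hunk 2: at line 2 remove [kavhz,yhw] add [iqf,dcg] -> 5 lines: whgs iwja iqf dcg tvb
Hunk 3: at line 1 remove [iqf] add [yjip,fey] -> 6 lines: whgs iwja yjip fey dcg tvb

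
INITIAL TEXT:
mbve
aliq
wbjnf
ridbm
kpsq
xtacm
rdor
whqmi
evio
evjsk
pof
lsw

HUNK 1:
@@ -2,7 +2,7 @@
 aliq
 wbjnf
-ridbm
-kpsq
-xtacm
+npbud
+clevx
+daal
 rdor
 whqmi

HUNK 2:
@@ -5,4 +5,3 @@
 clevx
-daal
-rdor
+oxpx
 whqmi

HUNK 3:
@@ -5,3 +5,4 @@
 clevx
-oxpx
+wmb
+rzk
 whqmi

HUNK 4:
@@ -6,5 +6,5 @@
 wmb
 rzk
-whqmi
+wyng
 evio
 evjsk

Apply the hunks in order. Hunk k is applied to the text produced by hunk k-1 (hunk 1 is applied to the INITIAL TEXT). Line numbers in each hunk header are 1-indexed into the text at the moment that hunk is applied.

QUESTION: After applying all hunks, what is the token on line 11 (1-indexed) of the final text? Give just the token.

Answer: pof

Derivation:
Hunk 1: at line 2 remove [ridbm,kpsq,xtacm] add [npbud,clevx,daal] -> 12 lines: mbve aliq wbjnf npbud clevx daal rdor whqmi evio evjsk pof lsw
Hunk 2: at line 5 remove [daal,rdor] add [oxpx] -> 11 lines: mbve aliq wbjnf npbud clevx oxpx whqmi evio evjsk pof lsw
Hunk 3: at line 5 remove [oxpx] add [wmb,rzk] -> 12 lines: mbve aliq wbjnf npbud clevx wmb rzk whqmi evio evjsk pof lsw
Hunk 4: at line 6 remove [whqmi] add [wyng] -> 12 lines: mbve aliq wbjnf npbud clevx wmb rzk wyng evio evjsk pof lsw
Final line 11: pof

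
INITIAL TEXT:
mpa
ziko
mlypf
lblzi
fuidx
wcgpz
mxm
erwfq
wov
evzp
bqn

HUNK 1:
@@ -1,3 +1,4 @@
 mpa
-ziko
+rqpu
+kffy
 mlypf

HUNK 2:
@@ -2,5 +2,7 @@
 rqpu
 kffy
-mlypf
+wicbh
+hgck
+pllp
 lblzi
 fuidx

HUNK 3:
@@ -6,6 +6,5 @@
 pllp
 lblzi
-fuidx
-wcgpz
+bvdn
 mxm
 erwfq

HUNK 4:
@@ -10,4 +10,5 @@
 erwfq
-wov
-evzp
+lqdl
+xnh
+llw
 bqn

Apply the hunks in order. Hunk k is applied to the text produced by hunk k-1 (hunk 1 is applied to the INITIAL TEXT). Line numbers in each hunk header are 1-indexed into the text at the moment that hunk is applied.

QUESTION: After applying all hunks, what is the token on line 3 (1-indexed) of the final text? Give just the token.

Answer: kffy

Derivation:
Hunk 1: at line 1 remove [ziko] add [rqpu,kffy] -> 12 lines: mpa rqpu kffy mlypf lblzi fuidx wcgpz mxm erwfq wov evzp bqn
Hunk 2: at line 2 remove [mlypf] add [wicbh,hgck,pllp] -> 14 lines: mpa rqpu kffy wicbh hgck pllp lblzi fuidx wcgpz mxm erwfq wov evzp bqn
Hunk 3: at line 6 remove [fuidx,wcgpz] add [bvdn] -> 13 lines: mpa rqpu kffy wicbh hgck pllp lblzi bvdn mxm erwfq wov evzp bqn
Hunk 4: at line 10 remove [wov,evzp] add [lqdl,xnh,llw] -> 14 lines: mpa rqpu kffy wicbh hgck pllp lblzi bvdn mxm erwfq lqdl xnh llw bqn
Final line 3: kffy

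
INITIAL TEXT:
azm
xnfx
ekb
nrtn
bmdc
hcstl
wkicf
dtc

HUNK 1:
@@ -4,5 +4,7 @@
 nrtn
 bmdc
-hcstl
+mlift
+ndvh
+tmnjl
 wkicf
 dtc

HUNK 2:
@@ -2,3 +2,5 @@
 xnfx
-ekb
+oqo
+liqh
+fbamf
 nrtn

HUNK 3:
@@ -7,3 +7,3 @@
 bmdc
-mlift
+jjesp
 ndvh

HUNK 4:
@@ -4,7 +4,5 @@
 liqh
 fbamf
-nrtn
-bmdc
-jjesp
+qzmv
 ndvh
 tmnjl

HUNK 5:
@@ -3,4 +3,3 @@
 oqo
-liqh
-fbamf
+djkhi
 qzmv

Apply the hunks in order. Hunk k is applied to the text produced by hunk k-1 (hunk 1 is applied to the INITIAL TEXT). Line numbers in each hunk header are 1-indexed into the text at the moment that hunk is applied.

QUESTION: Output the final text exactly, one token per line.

Answer: azm
xnfx
oqo
djkhi
qzmv
ndvh
tmnjl
wkicf
dtc

Derivation:
Hunk 1: at line 4 remove [hcstl] add [mlift,ndvh,tmnjl] -> 10 lines: azm xnfx ekb nrtn bmdc mlift ndvh tmnjl wkicf dtc
Hunk 2: at line 2 remove [ekb] add [oqo,liqh,fbamf] -> 12 lines: azm xnfx oqo liqh fbamf nrtn bmdc mlift ndvh tmnjl wkicf dtc
Hunk 3: at line 7 remove [mlift] add [jjesp] -> 12 lines: azm xnfx oqo liqh fbamf nrtn bmdc jjesp ndvh tmnjl wkicf dtc
Hunk 4: at line 4 remove [nrtn,bmdc,jjesp] add [qzmv] -> 10 lines: azm xnfx oqo liqh fbamf qzmv ndvh tmnjl wkicf dtc
Hunk 5: at line 3 remove [liqh,fbamf] add [djkhi] -> 9 lines: azm xnfx oqo djkhi qzmv ndvh tmnjl wkicf dtc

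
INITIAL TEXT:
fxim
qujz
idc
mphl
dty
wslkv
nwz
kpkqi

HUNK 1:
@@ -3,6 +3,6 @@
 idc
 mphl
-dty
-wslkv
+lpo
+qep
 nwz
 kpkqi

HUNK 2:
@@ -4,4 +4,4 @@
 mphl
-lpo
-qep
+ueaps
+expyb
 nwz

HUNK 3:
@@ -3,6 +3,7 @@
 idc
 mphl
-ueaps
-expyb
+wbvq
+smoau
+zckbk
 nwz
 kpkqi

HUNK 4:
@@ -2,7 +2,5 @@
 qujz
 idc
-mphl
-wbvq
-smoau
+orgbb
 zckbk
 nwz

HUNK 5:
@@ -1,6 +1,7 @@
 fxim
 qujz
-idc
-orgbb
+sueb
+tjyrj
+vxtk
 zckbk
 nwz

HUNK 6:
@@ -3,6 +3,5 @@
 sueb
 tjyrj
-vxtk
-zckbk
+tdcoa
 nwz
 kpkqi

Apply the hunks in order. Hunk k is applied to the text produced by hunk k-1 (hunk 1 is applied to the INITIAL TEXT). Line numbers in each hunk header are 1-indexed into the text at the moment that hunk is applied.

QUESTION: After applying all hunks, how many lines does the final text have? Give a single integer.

Hunk 1: at line 3 remove [dty,wslkv] add [lpo,qep] -> 8 lines: fxim qujz idc mphl lpo qep nwz kpkqi
Hunk 2: at line 4 remove [lpo,qep] add [ueaps,expyb] -> 8 lines: fxim qujz idc mphl ueaps expyb nwz kpkqi
Hunk 3: at line 3 remove [ueaps,expyb] add [wbvq,smoau,zckbk] -> 9 lines: fxim qujz idc mphl wbvq smoau zckbk nwz kpkqi
Hunk 4: at line 2 remove [mphl,wbvq,smoau] add [orgbb] -> 7 lines: fxim qujz idc orgbb zckbk nwz kpkqi
Hunk 5: at line 1 remove [idc,orgbb] add [sueb,tjyrj,vxtk] -> 8 lines: fxim qujz sueb tjyrj vxtk zckbk nwz kpkqi
Hunk 6: at line 3 remove [vxtk,zckbk] add [tdcoa] -> 7 lines: fxim qujz sueb tjyrj tdcoa nwz kpkqi
Final line count: 7

Answer: 7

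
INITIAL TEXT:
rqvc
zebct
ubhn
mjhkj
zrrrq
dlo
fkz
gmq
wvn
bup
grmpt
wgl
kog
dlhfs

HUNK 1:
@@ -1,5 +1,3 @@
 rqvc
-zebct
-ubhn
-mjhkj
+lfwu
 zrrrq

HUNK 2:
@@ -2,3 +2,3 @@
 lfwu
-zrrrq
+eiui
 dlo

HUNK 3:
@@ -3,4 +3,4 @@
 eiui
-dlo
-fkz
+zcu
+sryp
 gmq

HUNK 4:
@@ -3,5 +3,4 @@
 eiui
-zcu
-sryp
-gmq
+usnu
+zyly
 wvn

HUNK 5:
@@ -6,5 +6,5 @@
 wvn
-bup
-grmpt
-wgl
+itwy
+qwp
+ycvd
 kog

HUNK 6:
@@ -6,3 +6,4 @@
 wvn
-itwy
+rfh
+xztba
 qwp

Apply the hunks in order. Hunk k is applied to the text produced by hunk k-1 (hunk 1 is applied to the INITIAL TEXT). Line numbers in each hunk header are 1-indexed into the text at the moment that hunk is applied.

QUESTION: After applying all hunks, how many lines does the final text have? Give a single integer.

Answer: 12

Derivation:
Hunk 1: at line 1 remove [zebct,ubhn,mjhkj] add [lfwu] -> 12 lines: rqvc lfwu zrrrq dlo fkz gmq wvn bup grmpt wgl kog dlhfs
Hunk 2: at line 2 remove [zrrrq] add [eiui] -> 12 lines: rqvc lfwu eiui dlo fkz gmq wvn bup grmpt wgl kog dlhfs
Hunk 3: at line 3 remove [dlo,fkz] add [zcu,sryp] -> 12 lines: rqvc lfwu eiui zcu sryp gmq wvn bup grmpt wgl kog dlhfs
Hunk 4: at line 3 remove [zcu,sryp,gmq] add [usnu,zyly] -> 11 lines: rqvc lfwu eiui usnu zyly wvn bup grmpt wgl kog dlhfs
Hunk 5: at line 6 remove [bup,grmpt,wgl] add [itwy,qwp,ycvd] -> 11 lines: rqvc lfwu eiui usnu zyly wvn itwy qwp ycvd kog dlhfs
Hunk 6: at line 6 remove [itwy] add [rfh,xztba] -> 12 lines: rqvc lfwu eiui usnu zyly wvn rfh xztba qwp ycvd kog dlhfs
Final line count: 12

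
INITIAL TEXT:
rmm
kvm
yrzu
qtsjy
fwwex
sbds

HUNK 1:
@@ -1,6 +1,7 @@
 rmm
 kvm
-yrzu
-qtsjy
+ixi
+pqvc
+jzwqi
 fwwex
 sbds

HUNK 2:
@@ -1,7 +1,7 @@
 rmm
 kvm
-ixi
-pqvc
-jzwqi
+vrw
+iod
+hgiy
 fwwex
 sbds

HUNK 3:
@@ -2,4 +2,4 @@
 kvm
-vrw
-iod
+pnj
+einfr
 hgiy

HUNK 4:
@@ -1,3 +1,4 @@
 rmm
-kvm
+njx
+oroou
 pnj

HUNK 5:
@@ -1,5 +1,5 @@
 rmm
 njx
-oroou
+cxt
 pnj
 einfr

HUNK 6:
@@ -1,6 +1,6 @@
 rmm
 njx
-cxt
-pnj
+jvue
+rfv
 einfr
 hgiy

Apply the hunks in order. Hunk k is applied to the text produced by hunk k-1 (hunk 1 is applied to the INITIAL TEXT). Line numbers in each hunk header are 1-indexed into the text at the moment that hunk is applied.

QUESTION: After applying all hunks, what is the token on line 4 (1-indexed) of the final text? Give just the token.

Hunk 1: at line 1 remove [yrzu,qtsjy] add [ixi,pqvc,jzwqi] -> 7 lines: rmm kvm ixi pqvc jzwqi fwwex sbds
Hunk 2: at line 1 remove [ixi,pqvc,jzwqi] add [vrw,iod,hgiy] -> 7 lines: rmm kvm vrw iod hgiy fwwex sbds
Hunk 3: at line 2 remove [vrw,iod] add [pnj,einfr] -> 7 lines: rmm kvm pnj einfr hgiy fwwex sbds
Hunk 4: at line 1 remove [kvm] add [njx,oroou] -> 8 lines: rmm njx oroou pnj einfr hgiy fwwex sbds
Hunk 5: at line 1 remove [oroou] add [cxt] -> 8 lines: rmm njx cxt pnj einfr hgiy fwwex sbds
Hunk 6: at line 1 remove [cxt,pnj] add [jvue,rfv] -> 8 lines: rmm njx jvue rfv einfr hgiy fwwex sbds
Final line 4: rfv

Answer: rfv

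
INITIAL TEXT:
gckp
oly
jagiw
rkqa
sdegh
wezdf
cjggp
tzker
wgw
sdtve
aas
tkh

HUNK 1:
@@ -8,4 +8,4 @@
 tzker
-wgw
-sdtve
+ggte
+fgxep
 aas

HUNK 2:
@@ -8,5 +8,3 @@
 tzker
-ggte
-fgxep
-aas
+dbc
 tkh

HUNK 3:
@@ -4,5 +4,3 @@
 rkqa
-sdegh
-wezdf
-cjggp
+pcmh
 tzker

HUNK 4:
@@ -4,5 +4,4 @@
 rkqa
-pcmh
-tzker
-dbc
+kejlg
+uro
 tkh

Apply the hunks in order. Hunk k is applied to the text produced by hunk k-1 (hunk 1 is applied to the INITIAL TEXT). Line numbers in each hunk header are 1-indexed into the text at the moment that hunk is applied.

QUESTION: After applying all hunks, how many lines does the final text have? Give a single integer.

Hunk 1: at line 8 remove [wgw,sdtve] add [ggte,fgxep] -> 12 lines: gckp oly jagiw rkqa sdegh wezdf cjggp tzker ggte fgxep aas tkh
Hunk 2: at line 8 remove [ggte,fgxep,aas] add [dbc] -> 10 lines: gckp oly jagiw rkqa sdegh wezdf cjggp tzker dbc tkh
Hunk 3: at line 4 remove [sdegh,wezdf,cjggp] add [pcmh] -> 8 lines: gckp oly jagiw rkqa pcmh tzker dbc tkh
Hunk 4: at line 4 remove [pcmh,tzker,dbc] add [kejlg,uro] -> 7 lines: gckp oly jagiw rkqa kejlg uro tkh
Final line count: 7

Answer: 7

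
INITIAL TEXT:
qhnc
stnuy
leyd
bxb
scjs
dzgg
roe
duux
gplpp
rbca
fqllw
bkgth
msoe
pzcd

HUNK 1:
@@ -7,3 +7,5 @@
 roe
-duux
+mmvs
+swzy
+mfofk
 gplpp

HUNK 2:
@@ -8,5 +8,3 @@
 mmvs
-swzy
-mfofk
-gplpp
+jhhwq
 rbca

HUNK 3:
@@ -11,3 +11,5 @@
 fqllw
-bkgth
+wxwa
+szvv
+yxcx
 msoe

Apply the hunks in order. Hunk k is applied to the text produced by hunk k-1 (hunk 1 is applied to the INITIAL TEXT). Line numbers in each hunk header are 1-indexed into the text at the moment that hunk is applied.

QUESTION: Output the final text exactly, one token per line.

Hunk 1: at line 7 remove [duux] add [mmvs,swzy,mfofk] -> 16 lines: qhnc stnuy leyd bxb scjs dzgg roe mmvs swzy mfofk gplpp rbca fqllw bkgth msoe pzcd
Hunk 2: at line 8 remove [swzy,mfofk,gplpp] add [jhhwq] -> 14 lines: qhnc stnuy leyd bxb scjs dzgg roe mmvs jhhwq rbca fqllw bkgth msoe pzcd
Hunk 3: at line 11 remove [bkgth] add [wxwa,szvv,yxcx] -> 16 lines: qhnc stnuy leyd bxb scjs dzgg roe mmvs jhhwq rbca fqllw wxwa szvv yxcx msoe pzcd

Answer: qhnc
stnuy
leyd
bxb
scjs
dzgg
roe
mmvs
jhhwq
rbca
fqllw
wxwa
szvv
yxcx
msoe
pzcd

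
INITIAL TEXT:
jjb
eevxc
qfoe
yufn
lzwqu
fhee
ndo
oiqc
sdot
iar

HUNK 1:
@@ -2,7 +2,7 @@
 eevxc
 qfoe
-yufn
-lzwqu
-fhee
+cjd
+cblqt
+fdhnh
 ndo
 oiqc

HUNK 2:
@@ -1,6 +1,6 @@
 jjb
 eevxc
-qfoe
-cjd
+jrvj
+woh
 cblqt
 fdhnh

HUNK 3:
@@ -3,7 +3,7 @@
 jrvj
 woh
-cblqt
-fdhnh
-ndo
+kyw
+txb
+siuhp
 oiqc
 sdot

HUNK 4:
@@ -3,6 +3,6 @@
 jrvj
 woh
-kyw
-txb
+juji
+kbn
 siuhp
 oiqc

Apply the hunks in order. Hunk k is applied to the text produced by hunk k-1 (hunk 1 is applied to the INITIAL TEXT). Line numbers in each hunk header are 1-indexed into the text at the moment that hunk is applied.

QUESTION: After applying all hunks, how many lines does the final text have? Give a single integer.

Hunk 1: at line 2 remove [yufn,lzwqu,fhee] add [cjd,cblqt,fdhnh] -> 10 lines: jjb eevxc qfoe cjd cblqt fdhnh ndo oiqc sdot iar
Hunk 2: at line 1 remove [qfoe,cjd] add [jrvj,woh] -> 10 lines: jjb eevxc jrvj woh cblqt fdhnh ndo oiqc sdot iar
Hunk 3: at line 3 remove [cblqt,fdhnh,ndo] add [kyw,txb,siuhp] -> 10 lines: jjb eevxc jrvj woh kyw txb siuhp oiqc sdot iar
Hunk 4: at line 3 remove [kyw,txb] add [juji,kbn] -> 10 lines: jjb eevxc jrvj woh juji kbn siuhp oiqc sdot iar
Final line count: 10

Answer: 10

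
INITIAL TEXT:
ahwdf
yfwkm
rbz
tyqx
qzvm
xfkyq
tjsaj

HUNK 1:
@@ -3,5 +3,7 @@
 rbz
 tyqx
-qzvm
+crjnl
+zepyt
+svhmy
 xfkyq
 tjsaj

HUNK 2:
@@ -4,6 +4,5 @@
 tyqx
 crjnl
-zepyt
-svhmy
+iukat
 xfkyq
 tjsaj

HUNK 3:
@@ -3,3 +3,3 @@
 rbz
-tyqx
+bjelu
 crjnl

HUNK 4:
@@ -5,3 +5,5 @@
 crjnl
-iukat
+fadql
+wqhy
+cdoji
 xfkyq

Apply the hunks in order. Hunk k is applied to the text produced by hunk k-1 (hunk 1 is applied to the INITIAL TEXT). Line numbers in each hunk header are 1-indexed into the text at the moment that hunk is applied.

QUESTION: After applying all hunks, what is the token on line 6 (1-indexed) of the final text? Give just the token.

Answer: fadql

Derivation:
Hunk 1: at line 3 remove [qzvm] add [crjnl,zepyt,svhmy] -> 9 lines: ahwdf yfwkm rbz tyqx crjnl zepyt svhmy xfkyq tjsaj
Hunk 2: at line 4 remove [zepyt,svhmy] add [iukat] -> 8 lines: ahwdf yfwkm rbz tyqx crjnl iukat xfkyq tjsaj
Hunk 3: at line 3 remove [tyqx] add [bjelu] -> 8 lines: ahwdf yfwkm rbz bjelu crjnl iukat xfkyq tjsaj
Hunk 4: at line 5 remove [iukat] add [fadql,wqhy,cdoji] -> 10 lines: ahwdf yfwkm rbz bjelu crjnl fadql wqhy cdoji xfkyq tjsaj
Final line 6: fadql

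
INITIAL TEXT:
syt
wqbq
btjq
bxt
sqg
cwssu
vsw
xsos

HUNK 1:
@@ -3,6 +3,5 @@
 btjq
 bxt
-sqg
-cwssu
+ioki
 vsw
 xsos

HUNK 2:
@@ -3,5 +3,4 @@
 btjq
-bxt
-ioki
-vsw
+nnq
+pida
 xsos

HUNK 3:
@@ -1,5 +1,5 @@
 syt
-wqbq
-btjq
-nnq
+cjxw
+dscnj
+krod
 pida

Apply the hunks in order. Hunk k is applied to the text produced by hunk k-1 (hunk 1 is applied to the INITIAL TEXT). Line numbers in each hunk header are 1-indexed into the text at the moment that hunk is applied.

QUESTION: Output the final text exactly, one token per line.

Answer: syt
cjxw
dscnj
krod
pida
xsos

Derivation:
Hunk 1: at line 3 remove [sqg,cwssu] add [ioki] -> 7 lines: syt wqbq btjq bxt ioki vsw xsos
Hunk 2: at line 3 remove [bxt,ioki,vsw] add [nnq,pida] -> 6 lines: syt wqbq btjq nnq pida xsos
Hunk 3: at line 1 remove [wqbq,btjq,nnq] add [cjxw,dscnj,krod] -> 6 lines: syt cjxw dscnj krod pida xsos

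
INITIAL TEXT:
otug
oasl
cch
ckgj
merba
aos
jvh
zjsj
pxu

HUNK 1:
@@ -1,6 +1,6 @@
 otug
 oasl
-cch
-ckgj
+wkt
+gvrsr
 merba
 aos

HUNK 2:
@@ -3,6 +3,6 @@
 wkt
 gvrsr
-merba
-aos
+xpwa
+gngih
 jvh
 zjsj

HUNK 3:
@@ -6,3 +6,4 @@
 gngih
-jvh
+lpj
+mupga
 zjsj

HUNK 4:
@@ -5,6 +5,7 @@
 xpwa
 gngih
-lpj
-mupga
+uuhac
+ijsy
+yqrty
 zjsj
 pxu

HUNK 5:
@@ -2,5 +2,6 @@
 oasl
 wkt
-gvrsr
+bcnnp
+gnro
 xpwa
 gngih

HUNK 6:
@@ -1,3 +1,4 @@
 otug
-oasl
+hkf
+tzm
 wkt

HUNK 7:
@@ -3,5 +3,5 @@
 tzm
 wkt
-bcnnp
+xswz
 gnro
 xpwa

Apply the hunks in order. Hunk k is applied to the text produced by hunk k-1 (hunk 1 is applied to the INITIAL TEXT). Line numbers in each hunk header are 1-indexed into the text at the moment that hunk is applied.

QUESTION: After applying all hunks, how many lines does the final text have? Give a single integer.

Answer: 13

Derivation:
Hunk 1: at line 1 remove [cch,ckgj] add [wkt,gvrsr] -> 9 lines: otug oasl wkt gvrsr merba aos jvh zjsj pxu
Hunk 2: at line 3 remove [merba,aos] add [xpwa,gngih] -> 9 lines: otug oasl wkt gvrsr xpwa gngih jvh zjsj pxu
Hunk 3: at line 6 remove [jvh] add [lpj,mupga] -> 10 lines: otug oasl wkt gvrsr xpwa gngih lpj mupga zjsj pxu
Hunk 4: at line 5 remove [lpj,mupga] add [uuhac,ijsy,yqrty] -> 11 lines: otug oasl wkt gvrsr xpwa gngih uuhac ijsy yqrty zjsj pxu
Hunk 5: at line 2 remove [gvrsr] add [bcnnp,gnro] -> 12 lines: otug oasl wkt bcnnp gnro xpwa gngih uuhac ijsy yqrty zjsj pxu
Hunk 6: at line 1 remove [oasl] add [hkf,tzm] -> 13 lines: otug hkf tzm wkt bcnnp gnro xpwa gngih uuhac ijsy yqrty zjsj pxu
Hunk 7: at line 3 remove [bcnnp] add [xswz] -> 13 lines: otug hkf tzm wkt xswz gnro xpwa gngih uuhac ijsy yqrty zjsj pxu
Final line count: 13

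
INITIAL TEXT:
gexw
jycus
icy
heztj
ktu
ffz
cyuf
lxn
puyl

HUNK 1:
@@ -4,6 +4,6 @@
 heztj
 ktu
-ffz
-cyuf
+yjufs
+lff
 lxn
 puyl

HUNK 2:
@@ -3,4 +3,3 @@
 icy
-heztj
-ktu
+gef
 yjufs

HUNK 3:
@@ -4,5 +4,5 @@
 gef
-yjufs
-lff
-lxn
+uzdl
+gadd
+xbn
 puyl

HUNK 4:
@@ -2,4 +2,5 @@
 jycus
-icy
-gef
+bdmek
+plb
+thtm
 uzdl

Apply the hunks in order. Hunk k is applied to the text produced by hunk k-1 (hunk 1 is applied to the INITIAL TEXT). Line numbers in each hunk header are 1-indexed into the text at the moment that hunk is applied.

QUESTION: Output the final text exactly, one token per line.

Answer: gexw
jycus
bdmek
plb
thtm
uzdl
gadd
xbn
puyl

Derivation:
Hunk 1: at line 4 remove [ffz,cyuf] add [yjufs,lff] -> 9 lines: gexw jycus icy heztj ktu yjufs lff lxn puyl
Hunk 2: at line 3 remove [heztj,ktu] add [gef] -> 8 lines: gexw jycus icy gef yjufs lff lxn puyl
Hunk 3: at line 4 remove [yjufs,lff,lxn] add [uzdl,gadd,xbn] -> 8 lines: gexw jycus icy gef uzdl gadd xbn puyl
Hunk 4: at line 2 remove [icy,gef] add [bdmek,plb,thtm] -> 9 lines: gexw jycus bdmek plb thtm uzdl gadd xbn puyl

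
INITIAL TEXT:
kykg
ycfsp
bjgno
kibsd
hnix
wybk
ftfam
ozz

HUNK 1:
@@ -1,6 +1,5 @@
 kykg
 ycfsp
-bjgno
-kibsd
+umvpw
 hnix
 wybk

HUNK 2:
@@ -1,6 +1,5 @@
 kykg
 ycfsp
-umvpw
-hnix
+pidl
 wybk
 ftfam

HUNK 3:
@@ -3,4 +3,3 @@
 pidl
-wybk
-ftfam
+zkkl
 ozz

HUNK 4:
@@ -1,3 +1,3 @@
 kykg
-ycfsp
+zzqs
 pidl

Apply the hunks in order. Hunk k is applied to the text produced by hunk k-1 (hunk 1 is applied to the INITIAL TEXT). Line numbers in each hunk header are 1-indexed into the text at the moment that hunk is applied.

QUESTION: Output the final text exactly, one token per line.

Hunk 1: at line 1 remove [bjgno,kibsd] add [umvpw] -> 7 lines: kykg ycfsp umvpw hnix wybk ftfam ozz
Hunk 2: at line 1 remove [umvpw,hnix] add [pidl] -> 6 lines: kykg ycfsp pidl wybk ftfam ozz
Hunk 3: at line 3 remove [wybk,ftfam] add [zkkl] -> 5 lines: kykg ycfsp pidl zkkl ozz
Hunk 4: at line 1 remove [ycfsp] add [zzqs] -> 5 lines: kykg zzqs pidl zkkl ozz

Answer: kykg
zzqs
pidl
zkkl
ozz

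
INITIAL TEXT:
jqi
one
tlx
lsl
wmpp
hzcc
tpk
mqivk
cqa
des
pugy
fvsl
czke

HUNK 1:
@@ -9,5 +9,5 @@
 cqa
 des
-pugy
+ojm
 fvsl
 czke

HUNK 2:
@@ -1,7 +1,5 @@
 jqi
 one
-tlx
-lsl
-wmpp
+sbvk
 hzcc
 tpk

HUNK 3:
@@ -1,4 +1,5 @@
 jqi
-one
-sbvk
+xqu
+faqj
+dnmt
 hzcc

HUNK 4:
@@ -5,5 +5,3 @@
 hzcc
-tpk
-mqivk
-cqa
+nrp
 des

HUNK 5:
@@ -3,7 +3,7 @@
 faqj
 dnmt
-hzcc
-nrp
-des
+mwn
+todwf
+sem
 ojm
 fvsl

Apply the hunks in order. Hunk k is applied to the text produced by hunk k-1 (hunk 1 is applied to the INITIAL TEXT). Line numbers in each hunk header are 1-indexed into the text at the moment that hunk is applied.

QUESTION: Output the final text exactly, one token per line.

Answer: jqi
xqu
faqj
dnmt
mwn
todwf
sem
ojm
fvsl
czke

Derivation:
Hunk 1: at line 9 remove [pugy] add [ojm] -> 13 lines: jqi one tlx lsl wmpp hzcc tpk mqivk cqa des ojm fvsl czke
Hunk 2: at line 1 remove [tlx,lsl,wmpp] add [sbvk] -> 11 lines: jqi one sbvk hzcc tpk mqivk cqa des ojm fvsl czke
Hunk 3: at line 1 remove [one,sbvk] add [xqu,faqj,dnmt] -> 12 lines: jqi xqu faqj dnmt hzcc tpk mqivk cqa des ojm fvsl czke
Hunk 4: at line 5 remove [tpk,mqivk,cqa] add [nrp] -> 10 lines: jqi xqu faqj dnmt hzcc nrp des ojm fvsl czke
Hunk 5: at line 3 remove [hzcc,nrp,des] add [mwn,todwf,sem] -> 10 lines: jqi xqu faqj dnmt mwn todwf sem ojm fvsl czke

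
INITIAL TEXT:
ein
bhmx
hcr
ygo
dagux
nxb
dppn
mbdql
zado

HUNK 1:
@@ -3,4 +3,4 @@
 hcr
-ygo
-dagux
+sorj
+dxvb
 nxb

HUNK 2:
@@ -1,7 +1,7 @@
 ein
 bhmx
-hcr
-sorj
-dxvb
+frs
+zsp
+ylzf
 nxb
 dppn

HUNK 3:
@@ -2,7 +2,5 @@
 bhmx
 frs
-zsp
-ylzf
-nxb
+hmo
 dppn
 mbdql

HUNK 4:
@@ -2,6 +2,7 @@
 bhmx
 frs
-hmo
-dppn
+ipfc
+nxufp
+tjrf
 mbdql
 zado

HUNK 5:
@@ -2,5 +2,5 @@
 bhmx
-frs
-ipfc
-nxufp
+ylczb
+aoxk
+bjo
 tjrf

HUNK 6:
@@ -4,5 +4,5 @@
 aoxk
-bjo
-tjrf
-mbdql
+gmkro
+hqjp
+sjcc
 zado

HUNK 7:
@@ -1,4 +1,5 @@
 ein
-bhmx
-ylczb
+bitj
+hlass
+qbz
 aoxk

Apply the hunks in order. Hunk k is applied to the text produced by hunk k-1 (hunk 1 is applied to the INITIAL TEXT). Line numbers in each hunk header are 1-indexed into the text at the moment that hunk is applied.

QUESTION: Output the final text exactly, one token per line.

Answer: ein
bitj
hlass
qbz
aoxk
gmkro
hqjp
sjcc
zado

Derivation:
Hunk 1: at line 3 remove [ygo,dagux] add [sorj,dxvb] -> 9 lines: ein bhmx hcr sorj dxvb nxb dppn mbdql zado
Hunk 2: at line 1 remove [hcr,sorj,dxvb] add [frs,zsp,ylzf] -> 9 lines: ein bhmx frs zsp ylzf nxb dppn mbdql zado
Hunk 3: at line 2 remove [zsp,ylzf,nxb] add [hmo] -> 7 lines: ein bhmx frs hmo dppn mbdql zado
Hunk 4: at line 2 remove [hmo,dppn] add [ipfc,nxufp,tjrf] -> 8 lines: ein bhmx frs ipfc nxufp tjrf mbdql zado
Hunk 5: at line 2 remove [frs,ipfc,nxufp] add [ylczb,aoxk,bjo] -> 8 lines: ein bhmx ylczb aoxk bjo tjrf mbdql zado
Hunk 6: at line 4 remove [bjo,tjrf,mbdql] add [gmkro,hqjp,sjcc] -> 8 lines: ein bhmx ylczb aoxk gmkro hqjp sjcc zado
Hunk 7: at line 1 remove [bhmx,ylczb] add [bitj,hlass,qbz] -> 9 lines: ein bitj hlass qbz aoxk gmkro hqjp sjcc zado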